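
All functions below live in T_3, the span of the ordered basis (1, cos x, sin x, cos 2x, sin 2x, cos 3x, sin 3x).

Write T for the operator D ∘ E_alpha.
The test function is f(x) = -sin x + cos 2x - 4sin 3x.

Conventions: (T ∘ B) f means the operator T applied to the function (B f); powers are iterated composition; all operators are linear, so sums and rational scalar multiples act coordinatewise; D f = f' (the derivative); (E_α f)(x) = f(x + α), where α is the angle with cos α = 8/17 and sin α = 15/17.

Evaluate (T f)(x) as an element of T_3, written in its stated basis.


E_alpha f = -(15/17)cos x - (8/17)sin x - (161/289)cos 2x - (240/289)sin 2x + (1980/4913)cos 3x + (19552/4913)sin 3x
D E_alpha f = -(8/17)cos x + (15/17)sin x - (480/289)cos 2x + (322/289)sin 2x + (58656/4913)cos 3x - (5940/4913)sin 3x

the image equals g(x) = -(8/17)cos x + (15/17)sin x - (480/289)cos 2x + (322/289)sin 2x + (58656/4913)cos 3x - (5940/4913)sin 3x


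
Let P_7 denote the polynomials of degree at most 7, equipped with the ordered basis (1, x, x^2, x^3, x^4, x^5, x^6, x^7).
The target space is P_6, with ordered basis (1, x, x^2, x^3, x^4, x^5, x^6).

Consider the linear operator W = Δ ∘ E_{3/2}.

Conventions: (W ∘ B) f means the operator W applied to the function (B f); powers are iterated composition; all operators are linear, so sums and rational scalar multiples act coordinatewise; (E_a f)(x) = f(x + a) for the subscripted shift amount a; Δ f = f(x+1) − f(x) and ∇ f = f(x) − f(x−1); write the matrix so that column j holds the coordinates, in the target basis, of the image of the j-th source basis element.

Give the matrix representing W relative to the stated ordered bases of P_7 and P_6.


image of 1: 0
image of x: 1
image of x^2: 2x + 4
image of x^3: 3x^2 + 12x + 49/4
image of x^4: 4x^3 + 24x^2 + 49x + 34
image of x^5: 5x^4 + 40x^3 + (245/2)x^2 + 170x + 1441/16
image of x^6: 6x^5 + 60x^4 + 245x^3 + 510x^2 + (4323/8)x + 931/4
image of x^7: 7x^6 + 84x^5 + (1715/4)x^4 + 1190x^3 + (30261/16)x^2 + (6517/4)x + 37969/64
each image's coordinates form column j of the matrix

the matrix is [[0, 1, 4, 49/4, 34, 1441/16, 931/4, 37969/64]; [0, 0, 2, 12, 49, 170, 4323/8, 6517/4]; [0, 0, 0, 3, 24, 245/2, 510, 30261/16]; [0, 0, 0, 0, 4, 40, 245, 1190]; [0, 0, 0, 0, 0, 5, 60, 1715/4]; [0, 0, 0, 0, 0, 0, 6, 84]; [0, 0, 0, 0, 0, 0, 0, 7]] (rows listed top to bottom)


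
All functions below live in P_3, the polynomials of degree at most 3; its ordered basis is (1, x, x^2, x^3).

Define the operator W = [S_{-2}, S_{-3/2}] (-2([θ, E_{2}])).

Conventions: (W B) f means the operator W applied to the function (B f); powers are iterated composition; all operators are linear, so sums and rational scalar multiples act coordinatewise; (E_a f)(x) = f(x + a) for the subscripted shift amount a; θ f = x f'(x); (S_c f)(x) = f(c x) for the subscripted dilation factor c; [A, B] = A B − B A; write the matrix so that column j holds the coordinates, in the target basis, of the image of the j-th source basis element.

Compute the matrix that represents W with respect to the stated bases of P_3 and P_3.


the matrix is [[0, 0, 0, 0]; [0, 0, 0, 0]; [0, 0, 0, 0]; [0, 0, 0, 0]] (rows listed top to bottom)

image of 1: 0
image of x: 0
image of x^2: 0
image of x^3: 0
each image's coordinates form column j of the matrix


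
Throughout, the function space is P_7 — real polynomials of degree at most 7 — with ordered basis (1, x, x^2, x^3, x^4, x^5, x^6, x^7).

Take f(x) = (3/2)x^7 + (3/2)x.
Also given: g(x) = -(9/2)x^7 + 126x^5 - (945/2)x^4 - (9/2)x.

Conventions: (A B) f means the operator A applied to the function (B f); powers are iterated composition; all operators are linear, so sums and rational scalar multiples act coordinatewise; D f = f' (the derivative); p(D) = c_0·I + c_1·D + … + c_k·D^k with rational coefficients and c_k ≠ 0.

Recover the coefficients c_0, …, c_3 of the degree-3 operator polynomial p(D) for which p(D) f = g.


D^0 f = (3/2)x^7 + (3/2)x
D^1 f = (21/2)x^6 + 3/2
D^2 f = 63x^5
D^3 f = 315x^4
matching coefficients of g against c_0 f + c_1 Df + … from the top degree down determines the c_i
solution: c_0 = -3, c_1 = 0, c_2 = 2, c_3 = -3/2

p(D) = -3·I + 2·D^2 − (3/2)·D^3, i.e. c_0 = -3, c_1 = 0, c_2 = 2, c_3 = -3/2


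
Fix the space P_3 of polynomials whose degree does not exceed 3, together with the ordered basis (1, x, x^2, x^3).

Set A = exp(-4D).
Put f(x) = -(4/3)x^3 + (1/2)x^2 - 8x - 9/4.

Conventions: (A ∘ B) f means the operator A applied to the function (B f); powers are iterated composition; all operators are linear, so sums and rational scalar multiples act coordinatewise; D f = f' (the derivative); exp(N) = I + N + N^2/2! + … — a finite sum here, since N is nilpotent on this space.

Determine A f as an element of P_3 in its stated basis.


g(x) = -(4/3)x^3 + (33/2)x^2 - 76x + 1477/12

order-1 term: 16x^2 - 4x + 32
order-2 term: -64x + 8
order-3 term: 256/3
the series for exp(-4D) f terminates at order 3
exp(-4D) f = -(4/3)x^3 + (33/2)x^2 - 76x + 1477/12


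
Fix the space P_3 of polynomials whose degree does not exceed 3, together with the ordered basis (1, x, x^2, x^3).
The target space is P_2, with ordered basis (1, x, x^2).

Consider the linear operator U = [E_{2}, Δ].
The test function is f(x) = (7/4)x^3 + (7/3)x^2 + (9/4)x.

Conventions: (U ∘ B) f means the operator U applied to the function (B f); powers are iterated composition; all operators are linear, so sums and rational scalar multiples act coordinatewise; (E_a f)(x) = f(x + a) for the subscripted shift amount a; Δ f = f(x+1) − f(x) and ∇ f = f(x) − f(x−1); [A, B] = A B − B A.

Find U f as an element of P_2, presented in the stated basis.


g(x) = 0

Δ f = (21/4)x^2 + (119/12)x + 19/3
E_{2} Δ f = (21/4)x^2 + (371/12)x + 283/6
E_{2} f = (7/4)x^3 + (77/6)x^2 + (391/12)x + 167/6
Δ E_{2} f = (21/4)x^2 + (371/12)x + 283/6
[E_{2}, Δ] f = 0


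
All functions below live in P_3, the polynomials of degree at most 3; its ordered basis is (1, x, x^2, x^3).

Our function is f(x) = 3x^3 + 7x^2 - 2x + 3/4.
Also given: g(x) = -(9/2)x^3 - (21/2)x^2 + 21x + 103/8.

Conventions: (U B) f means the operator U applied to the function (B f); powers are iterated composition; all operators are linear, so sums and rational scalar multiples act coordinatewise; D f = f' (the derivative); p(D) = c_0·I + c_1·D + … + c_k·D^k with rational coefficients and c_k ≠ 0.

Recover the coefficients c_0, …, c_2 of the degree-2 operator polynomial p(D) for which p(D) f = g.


D^0 f = 3x^3 + 7x^2 - 2x + 3/4
D^1 f = 9x^2 + 14x - 2
D^2 f = 18x + 14
matching coefficients of g against c_0 f + c_1 Df + … from the top degree down determines the c_i
solution: c_0 = -3/2, c_1 = 0, c_2 = 1

p(D) = -(3/2)·I + D^2, i.e. c_0 = -3/2, c_1 = 0, c_2 = 1


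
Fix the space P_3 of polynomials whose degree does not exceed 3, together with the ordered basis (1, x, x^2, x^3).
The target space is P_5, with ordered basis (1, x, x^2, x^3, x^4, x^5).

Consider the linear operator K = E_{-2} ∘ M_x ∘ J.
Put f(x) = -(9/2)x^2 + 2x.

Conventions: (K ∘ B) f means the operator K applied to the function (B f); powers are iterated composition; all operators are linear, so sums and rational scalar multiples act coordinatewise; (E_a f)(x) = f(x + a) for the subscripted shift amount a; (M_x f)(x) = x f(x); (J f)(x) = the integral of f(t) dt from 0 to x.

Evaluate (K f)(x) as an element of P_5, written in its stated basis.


J f = -(3/2)x^3 + x^2
M_x J f = -(3/2)x^4 + x^3
E_{-2} M_x J f = -(3/2)x^4 + 13x^3 - 42x^2 + 60x - 32

g(x) = -(3/2)x^4 + 13x^3 - 42x^2 + 60x - 32


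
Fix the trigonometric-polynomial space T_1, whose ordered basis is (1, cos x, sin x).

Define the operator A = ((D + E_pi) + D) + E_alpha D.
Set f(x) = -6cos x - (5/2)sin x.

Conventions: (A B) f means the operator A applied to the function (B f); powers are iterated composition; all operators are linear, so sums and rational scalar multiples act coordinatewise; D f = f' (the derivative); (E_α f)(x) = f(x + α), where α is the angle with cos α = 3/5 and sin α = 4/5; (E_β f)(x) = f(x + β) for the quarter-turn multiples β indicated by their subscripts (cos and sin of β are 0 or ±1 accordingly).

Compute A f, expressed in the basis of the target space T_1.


D f = -(5/2)cos x + 6sin x
E_pi f = 6cos x + (5/2)sin x
(D + E_pi) f = (7/2)cos x + (17/2)sin x
D f = -(5/2)cos x + 6sin x
((D + E_pi) + D) f = cos x + (29/2)sin x
D f = -(5/2)cos x + 6sin x
E_alpha D f = (33/10)cos x + (28/5)sin x
(((D + E_pi) + D) + E_alpha D) f = (43/10)cos x + (201/10)sin x

the result is g(x) = (43/10)cos x + (201/10)sin x


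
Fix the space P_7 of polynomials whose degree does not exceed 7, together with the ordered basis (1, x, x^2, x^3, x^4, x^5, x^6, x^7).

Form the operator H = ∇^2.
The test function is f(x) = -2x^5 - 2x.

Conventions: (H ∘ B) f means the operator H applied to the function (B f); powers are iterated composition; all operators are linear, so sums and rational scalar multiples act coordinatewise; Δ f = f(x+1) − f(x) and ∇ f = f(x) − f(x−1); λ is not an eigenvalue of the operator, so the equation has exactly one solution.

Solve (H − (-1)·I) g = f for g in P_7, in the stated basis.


the image equals g(x) = -2x^5 + 40x^3 - 120x^2 - 102x + 420

write g with unknown coordinates in the stated basis and equate coefficients in (H − (-1)·I) g = f
solving from the highest basis element down gives g = -2x^5 + 40x^3 - 120x^2 - 102x + 420
check: H g = -40x^3 + 120x^2 + 100x - 420
so H g − (-1)·g = -2x^5 - 2x = f ✓


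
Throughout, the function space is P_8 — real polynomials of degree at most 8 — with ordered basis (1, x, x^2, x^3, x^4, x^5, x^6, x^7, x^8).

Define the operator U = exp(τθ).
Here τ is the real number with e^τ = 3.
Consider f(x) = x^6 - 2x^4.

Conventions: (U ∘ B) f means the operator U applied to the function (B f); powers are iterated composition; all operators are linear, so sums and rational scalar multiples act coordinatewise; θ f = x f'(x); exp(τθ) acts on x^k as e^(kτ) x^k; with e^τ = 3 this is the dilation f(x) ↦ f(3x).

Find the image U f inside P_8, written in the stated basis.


exp(τθ) x^k = e^(kτ) x^k; with e^τ = 3 this sends x^k to 3^k x^k
x^4 ↦ 81 x^4
x^6 ↦ 729 x^6
applying this coordinatewise to f: exp(τθ) f = 729x^6 - 162x^4

g(x) = 729x^6 - 162x^4


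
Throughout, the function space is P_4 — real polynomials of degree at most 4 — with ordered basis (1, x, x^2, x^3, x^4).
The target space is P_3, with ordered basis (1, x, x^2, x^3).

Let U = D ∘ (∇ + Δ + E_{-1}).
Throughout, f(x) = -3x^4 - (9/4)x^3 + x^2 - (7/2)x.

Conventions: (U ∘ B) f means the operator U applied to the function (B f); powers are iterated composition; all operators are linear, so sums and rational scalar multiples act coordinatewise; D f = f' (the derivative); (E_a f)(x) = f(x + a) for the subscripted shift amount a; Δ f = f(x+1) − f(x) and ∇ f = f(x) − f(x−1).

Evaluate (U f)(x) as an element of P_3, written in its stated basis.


∇ f = -12x^3 + (45/4)x^2 - (13/4)x - 15/4
Δ f = -12x^3 - (99/4)x^2 - (67/4)x - 31/4
E_{-1} f = -3x^4 + (39/4)x^3 - (41/4)x^2 - (1/4)x + 15/4
(∇ + Δ + E_{-1}) f = -3x^4 - (57/4)x^3 - (95/4)x^2 - (81/4)x - 31/4
D (∇ + Δ + E_{-1}) f = -12x^3 - (171/4)x^2 - (95/2)x - 81/4

the result is g(x) = -12x^3 - (171/4)x^2 - (95/2)x - 81/4


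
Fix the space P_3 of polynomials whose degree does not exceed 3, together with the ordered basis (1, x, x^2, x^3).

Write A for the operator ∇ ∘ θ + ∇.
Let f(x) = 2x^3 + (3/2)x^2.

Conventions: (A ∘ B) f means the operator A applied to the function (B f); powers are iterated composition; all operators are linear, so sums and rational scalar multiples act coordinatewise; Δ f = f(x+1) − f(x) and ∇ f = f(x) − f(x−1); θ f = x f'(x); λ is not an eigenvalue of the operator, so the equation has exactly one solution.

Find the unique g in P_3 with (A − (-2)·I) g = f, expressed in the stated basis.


the result is g(x) = x^3 - (21/4)x^2 + (87/4)x - 253/8

write g with unknown coordinates in the stated basis and equate coefficients in (A − (-2)·I) g = f
solving from the highest basis element down gives g = x^3 - (21/4)x^2 + (87/4)x - 253/8
check: A g = 12x^2 - (87/2)x + 253/4
so A g − (-2)·g = 2x^3 + (3/2)x^2 = f ✓


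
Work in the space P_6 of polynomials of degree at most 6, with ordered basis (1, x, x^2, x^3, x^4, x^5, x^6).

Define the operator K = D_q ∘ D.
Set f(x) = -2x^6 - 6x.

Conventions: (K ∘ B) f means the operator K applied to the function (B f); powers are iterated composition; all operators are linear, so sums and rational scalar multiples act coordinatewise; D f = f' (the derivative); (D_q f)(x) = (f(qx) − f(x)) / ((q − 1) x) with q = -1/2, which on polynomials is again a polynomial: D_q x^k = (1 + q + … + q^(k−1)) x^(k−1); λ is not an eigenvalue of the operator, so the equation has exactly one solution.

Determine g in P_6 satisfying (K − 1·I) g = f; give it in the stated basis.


the image equals g(x) = 2x^6 + (33/4)x^4 + (99/4)x^2 + 6x + 99/2

write g with unknown coordinates in the stated basis and equate coefficients in (K − 1·I) g = f
solving from the highest basis element down gives g = 2x^6 + (33/4)x^4 + (99/4)x^2 + 6x + 99/2
check: K g = (33/4)x^4 + (99/4)x^2 + 99/2
so K g − 1·g = -2x^6 - 6x = f ✓


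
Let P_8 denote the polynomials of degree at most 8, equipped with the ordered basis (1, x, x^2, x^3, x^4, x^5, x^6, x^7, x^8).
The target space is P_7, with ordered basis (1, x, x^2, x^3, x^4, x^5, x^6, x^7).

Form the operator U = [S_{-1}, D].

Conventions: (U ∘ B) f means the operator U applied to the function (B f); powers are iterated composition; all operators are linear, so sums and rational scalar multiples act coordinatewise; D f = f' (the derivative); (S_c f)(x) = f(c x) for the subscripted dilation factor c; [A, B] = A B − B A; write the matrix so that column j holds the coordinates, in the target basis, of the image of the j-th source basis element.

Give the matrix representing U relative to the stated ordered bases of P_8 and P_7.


image of 1: 0
image of x: 2
image of x^2: -4x
image of x^3: 6x^2
image of x^4: -8x^3
image of x^5: 10x^4
image of x^6: -12x^5
image of x^7: 14x^6
image of x^8: -16x^7
each image's coordinates form column j of the matrix

the matrix is [[0, 2, 0, 0, 0, 0, 0, 0, 0]; [0, 0, -4, 0, 0, 0, 0, 0, 0]; [0, 0, 0, 6, 0, 0, 0, 0, 0]; [0, 0, 0, 0, -8, 0, 0, 0, 0]; [0, 0, 0, 0, 0, 10, 0, 0, 0]; [0, 0, 0, 0, 0, 0, -12, 0, 0]; [0, 0, 0, 0, 0, 0, 0, 14, 0]; [0, 0, 0, 0, 0, 0, 0, 0, -16]] (rows listed top to bottom)


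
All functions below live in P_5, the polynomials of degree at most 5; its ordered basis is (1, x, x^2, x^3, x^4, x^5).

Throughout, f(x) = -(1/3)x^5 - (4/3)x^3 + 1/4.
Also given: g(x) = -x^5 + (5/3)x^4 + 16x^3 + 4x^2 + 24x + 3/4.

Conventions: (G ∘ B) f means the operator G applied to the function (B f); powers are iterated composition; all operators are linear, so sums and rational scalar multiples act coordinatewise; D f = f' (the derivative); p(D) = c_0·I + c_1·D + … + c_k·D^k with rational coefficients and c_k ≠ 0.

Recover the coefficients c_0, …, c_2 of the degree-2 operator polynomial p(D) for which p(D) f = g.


c_0 = 3, c_1 = -1, c_2 = -3

D^0 f = -(1/3)x^5 - (4/3)x^3 + 1/4
D^1 f = -(5/3)x^4 - 4x^2
D^2 f = -(20/3)x^3 - 8x
matching coefficients of g against c_0 f + c_1 Df + … from the top degree down determines the c_i
solution: c_0 = 3, c_1 = -1, c_2 = -3


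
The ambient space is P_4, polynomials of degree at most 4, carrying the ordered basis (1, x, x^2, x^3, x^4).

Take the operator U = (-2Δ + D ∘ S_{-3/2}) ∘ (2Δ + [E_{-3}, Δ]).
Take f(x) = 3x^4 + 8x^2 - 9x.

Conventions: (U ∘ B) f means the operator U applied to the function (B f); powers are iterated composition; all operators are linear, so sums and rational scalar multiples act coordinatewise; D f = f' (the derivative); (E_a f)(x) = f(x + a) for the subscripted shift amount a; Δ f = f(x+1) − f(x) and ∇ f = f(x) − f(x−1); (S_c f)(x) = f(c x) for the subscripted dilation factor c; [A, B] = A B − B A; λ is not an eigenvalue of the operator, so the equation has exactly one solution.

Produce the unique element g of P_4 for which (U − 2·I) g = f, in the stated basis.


the result is g(x) = -(3/2)x^4 + (371/4)x^2 + 36x - 2393/4

write g with unknown coordinates in the stated basis and equate coefficients in (U − 2·I) g = f
solving from the highest basis element down gives g = -(3/2)x^4 + (371/4)x^2 + 36x - 2393/4
check: U g = (387/2)x^2 + 63x - 2393/2
so U g − 2·g = 3x^4 + 8x^2 - 9x = f ✓


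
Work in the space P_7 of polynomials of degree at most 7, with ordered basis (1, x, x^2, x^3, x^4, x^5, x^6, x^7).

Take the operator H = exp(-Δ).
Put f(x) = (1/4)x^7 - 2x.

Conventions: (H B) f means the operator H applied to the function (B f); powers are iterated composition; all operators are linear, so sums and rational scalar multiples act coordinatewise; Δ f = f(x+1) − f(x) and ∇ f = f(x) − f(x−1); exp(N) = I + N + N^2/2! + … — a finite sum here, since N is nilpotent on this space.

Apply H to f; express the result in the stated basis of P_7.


order-1 term: -(7/4)x^6 - (21/4)x^5 - (35/4)x^4 - (35/4)x^3 - (21/4)x^2 - (7/4)x + 7/4
order-2 term: (21/4)x^5 + (105/4)x^4 + (245/4)x^3 + (315/4)x^2 + (217/4)x + 63/4
order-3 term: -(35/4)x^4 - (105/2)x^3 - (525/4)x^2 - (315/2)x - 301/4
order-4 term: (35/4)x^3 + (105/2)x^2 + (455/4)x + 175/2
order-5 term: -(21/4)x^2 - (105/4)x - 35
order-6 term: (7/4)x + 21/4
order-7 term: -1/4
the series for exp(-Δ) f terminates at order 7
exp(-Δ) f = (1/4)x^7 - (7/4)x^6 + (35/4)x^4 + (35/4)x^3 - (21/2)x^2 - (71/4)x - 1/4

the image equals g(x) = (1/4)x^7 - (7/4)x^6 + (35/4)x^4 + (35/4)x^3 - (21/2)x^2 - (71/4)x - 1/4


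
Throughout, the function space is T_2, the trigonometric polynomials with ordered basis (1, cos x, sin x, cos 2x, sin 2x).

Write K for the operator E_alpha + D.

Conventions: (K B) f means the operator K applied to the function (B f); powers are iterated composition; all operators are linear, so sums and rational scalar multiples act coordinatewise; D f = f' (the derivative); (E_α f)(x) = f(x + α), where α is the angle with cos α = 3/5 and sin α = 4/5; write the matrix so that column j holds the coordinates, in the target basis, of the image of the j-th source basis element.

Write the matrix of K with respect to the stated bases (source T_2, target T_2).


the matrix is [[1, 0, 0, 0, 0]; [0, 3/5, 9/5, 0, 0]; [0, -9/5, 3/5, 0, 0]; [0, 0, 0, -7/25, 74/25]; [0, 0, 0, -74/25, -7/25]] (rows listed top to bottom)

image of 1: 1
image of cos x: (3/5)cos x - (9/5)sin x
image of sin x: (9/5)cos x + (3/5)sin x
image of cos 2x: -(7/25)cos 2x - (74/25)sin 2x
image of sin 2x: (74/25)cos 2x - (7/25)sin 2x
each image's coordinates form column j of the matrix


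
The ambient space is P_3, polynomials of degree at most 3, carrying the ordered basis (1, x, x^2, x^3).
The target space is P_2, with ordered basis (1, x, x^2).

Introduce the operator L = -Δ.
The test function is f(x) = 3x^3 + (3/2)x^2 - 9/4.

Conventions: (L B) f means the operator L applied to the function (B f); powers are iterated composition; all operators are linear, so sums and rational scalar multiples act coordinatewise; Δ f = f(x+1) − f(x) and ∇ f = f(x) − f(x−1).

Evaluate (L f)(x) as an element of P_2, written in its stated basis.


Δ f = 9x^2 + 12x + 9/2
(-Δ) f = -9x^2 - 12x - 9/2

the result is g(x) = -9x^2 - 12x - 9/2


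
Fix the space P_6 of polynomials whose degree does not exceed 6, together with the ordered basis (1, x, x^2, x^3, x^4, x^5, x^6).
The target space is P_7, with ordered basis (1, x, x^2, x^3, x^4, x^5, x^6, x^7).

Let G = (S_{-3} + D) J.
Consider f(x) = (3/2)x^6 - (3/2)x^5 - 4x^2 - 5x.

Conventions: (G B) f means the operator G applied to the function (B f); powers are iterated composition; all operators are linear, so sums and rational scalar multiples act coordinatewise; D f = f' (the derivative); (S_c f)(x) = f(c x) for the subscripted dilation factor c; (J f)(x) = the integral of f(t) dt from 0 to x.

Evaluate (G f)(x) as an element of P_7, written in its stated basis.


J f = (3/14)x^7 - (1/4)x^6 - (4/3)x^3 - (5/2)x^2
S_{-3} J f = -(6561/14)x^7 - (729/4)x^6 + 36x^3 - (45/2)x^2
D J f = (3/2)x^6 - (3/2)x^5 - 4x^2 - 5x
(S_{-3} + D) J f = -(6561/14)x^7 - (723/4)x^6 - (3/2)x^5 + 36x^3 - (53/2)x^2 - 5x

the image equals g(x) = -(6561/14)x^7 - (723/4)x^6 - (3/2)x^5 + 36x^3 - (53/2)x^2 - 5x


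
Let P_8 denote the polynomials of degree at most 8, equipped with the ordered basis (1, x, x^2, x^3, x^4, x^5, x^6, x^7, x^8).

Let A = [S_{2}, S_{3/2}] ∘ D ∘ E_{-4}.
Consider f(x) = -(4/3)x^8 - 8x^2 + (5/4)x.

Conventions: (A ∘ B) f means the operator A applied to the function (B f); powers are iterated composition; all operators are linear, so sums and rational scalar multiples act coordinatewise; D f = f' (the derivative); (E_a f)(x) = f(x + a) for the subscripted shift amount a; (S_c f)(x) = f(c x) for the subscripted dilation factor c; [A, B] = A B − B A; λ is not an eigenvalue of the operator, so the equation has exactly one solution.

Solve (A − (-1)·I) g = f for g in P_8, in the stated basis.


g(x) = -(4/3)x^8 - 8x^2 + (5/4)x

write g with unknown coordinates in the stated basis and equate coefficients in (A − (-1)·I) g = f
solving from the highest basis element down gives g = -(4/3)x^8 - 8x^2 + (5/4)x
check: A g = 0
so A g − (-1)·g = -(4/3)x^8 - 8x^2 + (5/4)x = f ✓


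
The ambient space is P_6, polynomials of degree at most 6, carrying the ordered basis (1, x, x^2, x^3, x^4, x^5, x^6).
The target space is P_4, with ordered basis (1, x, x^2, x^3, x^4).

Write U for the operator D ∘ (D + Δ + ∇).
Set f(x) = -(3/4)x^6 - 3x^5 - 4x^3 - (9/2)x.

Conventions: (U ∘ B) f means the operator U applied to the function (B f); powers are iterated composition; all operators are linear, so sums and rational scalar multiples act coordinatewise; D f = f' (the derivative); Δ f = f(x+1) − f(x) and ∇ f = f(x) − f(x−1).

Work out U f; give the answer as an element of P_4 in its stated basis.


D f = -(9/2)x^5 - 15x^4 - 12x^2 - 9/2
Δ f = -(9/2)x^5 - (105/4)x^4 - 45x^3 - (213/4)x^2 - (63/2)x - 49/4
∇ f = -(9/2)x^5 - (15/4)x^4 + 15x^3 - (123/4)x^2 + (45/2)x - 43/4
(D + Δ + ∇) f = -(27/2)x^5 - 45x^4 - 30x^3 - 96x^2 - 9x - 55/2
D (D + Δ + ∇) f = -(135/2)x^4 - 180x^3 - 90x^2 - 192x - 9

g(x) = -(135/2)x^4 - 180x^3 - 90x^2 - 192x - 9


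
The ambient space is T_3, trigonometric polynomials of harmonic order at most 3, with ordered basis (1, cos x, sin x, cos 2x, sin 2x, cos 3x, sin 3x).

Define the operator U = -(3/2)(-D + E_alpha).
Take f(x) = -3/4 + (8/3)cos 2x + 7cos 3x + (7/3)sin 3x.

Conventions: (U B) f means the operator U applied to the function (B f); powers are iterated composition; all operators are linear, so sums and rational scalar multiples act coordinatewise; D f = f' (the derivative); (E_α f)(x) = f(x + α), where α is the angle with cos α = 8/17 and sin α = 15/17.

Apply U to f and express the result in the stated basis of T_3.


D f = -(16/3)sin 2x + 7cos 3x - 21sin 3x
(-D) f = (16/3)sin 2x - 7cos 3x + 21sin 3x
E_alpha f = -3/4 - (1288/867)cos 2x - (640/289)sin 2x - (35371/4913)cos 3x - (23821/14739)sin 3x
(-D + E_alpha) f = -3/4 - (1288/867)cos 2x + (2704/867)sin 2x - (69762/4913)cos 3x + (285698/14739)sin 3x
(-(3/2)(-D + E_alpha)) f = 9/8 + (644/289)cos 2x - (1352/289)sin 2x + (104643/4913)cos 3x - (142849/4913)sin 3x

the image equals g(x) = 9/8 + (644/289)cos 2x - (1352/289)sin 2x + (104643/4913)cos 3x - (142849/4913)sin 3x


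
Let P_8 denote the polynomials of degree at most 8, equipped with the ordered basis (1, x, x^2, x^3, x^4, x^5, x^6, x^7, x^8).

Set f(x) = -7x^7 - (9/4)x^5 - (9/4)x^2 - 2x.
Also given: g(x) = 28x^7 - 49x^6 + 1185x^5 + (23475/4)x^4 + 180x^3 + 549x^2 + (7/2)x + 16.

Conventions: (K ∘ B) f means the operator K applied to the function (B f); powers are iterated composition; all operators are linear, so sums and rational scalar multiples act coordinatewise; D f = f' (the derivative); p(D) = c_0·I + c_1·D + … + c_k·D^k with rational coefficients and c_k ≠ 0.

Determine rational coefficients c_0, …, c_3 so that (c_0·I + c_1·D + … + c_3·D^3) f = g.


D^0 f = -7x^7 - (9/4)x^5 - (9/4)x^2 - 2x
D^1 f = -49x^6 - (45/4)x^4 - (9/2)x - 2
D^2 f = -294x^5 - 45x^3 - 9/2
D^3 f = -1470x^4 - 135x^2
matching coefficients of g against c_0 f + c_1 Df + … from the top degree down determines the c_i
solution: c_0 = -4, c_1 = 1, c_2 = -4, c_3 = -4

p(D) = -4·I + D − 4·D^2 − 4·D^3, i.e. c_0 = -4, c_1 = 1, c_2 = -4, c_3 = -4


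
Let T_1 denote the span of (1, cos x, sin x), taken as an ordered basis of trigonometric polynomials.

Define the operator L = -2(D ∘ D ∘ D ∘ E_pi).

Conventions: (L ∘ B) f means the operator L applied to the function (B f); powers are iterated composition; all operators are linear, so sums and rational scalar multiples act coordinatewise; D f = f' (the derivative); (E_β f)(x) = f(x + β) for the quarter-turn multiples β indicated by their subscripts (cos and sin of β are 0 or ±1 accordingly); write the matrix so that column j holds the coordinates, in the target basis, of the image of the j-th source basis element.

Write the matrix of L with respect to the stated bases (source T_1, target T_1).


the matrix is [[0, 0, 0]; [0, 0, -2]; [0, 2, 0]] (rows listed top to bottom)

image of 1: 0
image of cos x: 2sin x
image of sin x: -2cos x
each image's coordinates form column j of the matrix


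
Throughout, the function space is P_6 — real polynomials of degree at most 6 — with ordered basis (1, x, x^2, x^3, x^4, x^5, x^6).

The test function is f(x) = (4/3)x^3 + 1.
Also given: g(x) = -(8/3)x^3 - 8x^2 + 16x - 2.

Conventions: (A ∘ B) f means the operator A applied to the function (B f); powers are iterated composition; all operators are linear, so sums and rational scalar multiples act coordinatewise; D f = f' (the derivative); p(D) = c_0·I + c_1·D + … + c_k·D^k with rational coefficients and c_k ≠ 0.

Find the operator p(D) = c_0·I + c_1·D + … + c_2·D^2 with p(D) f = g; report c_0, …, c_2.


D^0 f = (4/3)x^3 + 1
D^1 f = 4x^2
D^2 f = 8x
matching coefficients of g against c_0 f + c_1 Df + … from the top degree down determines the c_i
solution: c_0 = -2, c_1 = -2, c_2 = 2

c_0 = -2, c_1 = -2, c_2 = 2


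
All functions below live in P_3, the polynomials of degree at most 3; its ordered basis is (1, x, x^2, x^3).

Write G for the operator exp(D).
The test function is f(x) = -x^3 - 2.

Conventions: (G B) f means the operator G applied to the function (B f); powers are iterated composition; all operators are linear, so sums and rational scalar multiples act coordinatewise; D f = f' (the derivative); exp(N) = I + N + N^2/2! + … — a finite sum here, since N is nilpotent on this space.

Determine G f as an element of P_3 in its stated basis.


order-1 term: -3x^2
order-2 term: -3x
order-3 term: -1
the series for exp(D) f terminates at order 3
exp(D) f = -x^3 - 3x^2 - 3x - 3

the image equals g(x) = -x^3 - 3x^2 - 3x - 3


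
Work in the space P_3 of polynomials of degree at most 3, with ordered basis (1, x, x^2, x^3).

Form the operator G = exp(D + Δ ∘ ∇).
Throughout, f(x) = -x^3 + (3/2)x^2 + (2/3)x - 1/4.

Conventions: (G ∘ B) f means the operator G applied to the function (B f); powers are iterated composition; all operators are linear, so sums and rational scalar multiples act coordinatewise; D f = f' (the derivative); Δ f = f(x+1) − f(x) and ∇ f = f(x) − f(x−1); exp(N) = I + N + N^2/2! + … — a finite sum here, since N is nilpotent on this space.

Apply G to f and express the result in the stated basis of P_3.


order-1 term: -3x^2 - 3x + 11/3
order-2 term: -3x - 9/2
order-3 term: -1
the series for exp(D + Δ ∘ ∇) f terminates at order 3
exp(D + Δ ∘ ∇) f = -x^3 - (3/2)x^2 - (16/3)x - 25/12

the image equals g(x) = -x^3 - (3/2)x^2 - (16/3)x - 25/12


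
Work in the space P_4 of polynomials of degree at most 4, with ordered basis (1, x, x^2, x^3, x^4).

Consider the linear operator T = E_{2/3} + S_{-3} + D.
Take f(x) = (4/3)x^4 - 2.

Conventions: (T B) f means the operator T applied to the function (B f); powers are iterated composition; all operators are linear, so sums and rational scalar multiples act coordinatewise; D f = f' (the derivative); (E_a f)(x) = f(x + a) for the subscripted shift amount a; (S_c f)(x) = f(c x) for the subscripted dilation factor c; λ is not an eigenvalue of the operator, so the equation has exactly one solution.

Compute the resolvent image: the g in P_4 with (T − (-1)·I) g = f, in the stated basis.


g(x) = (4/249)x^4 + (16/3735)x^3 - (16/2739)x^2 + (1952/369765)x - 247822/369765

write g with unknown coordinates in the stated basis and equate coefficients in (T − (-1)·I) g = f
solving from the highest basis element down gives g = (4/249)x^4 + (16/3735)x^3 - (16/2739)x^2 + (1952/369765)x - 247822/369765
check: T g = (328/249)x^4 - (16/3735)x^3 + (16/2739)x^2 - (1952/369765)x - 491708/369765
so T g − (-1)·g = (4/3)x^4 - 2 = f ✓


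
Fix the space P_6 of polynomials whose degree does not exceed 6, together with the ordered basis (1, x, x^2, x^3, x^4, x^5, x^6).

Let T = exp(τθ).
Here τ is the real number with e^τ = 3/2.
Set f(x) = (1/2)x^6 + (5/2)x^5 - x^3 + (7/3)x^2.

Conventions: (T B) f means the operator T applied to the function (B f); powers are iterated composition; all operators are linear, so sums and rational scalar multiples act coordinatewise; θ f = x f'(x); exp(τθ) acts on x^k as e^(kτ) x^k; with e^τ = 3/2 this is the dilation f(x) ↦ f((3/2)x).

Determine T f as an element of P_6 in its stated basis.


the result is g(x) = (729/128)x^6 + (1215/64)x^5 - (27/8)x^3 + (21/4)x^2

exp(τθ) x^k = e^(kτ) x^k; with e^τ = 3/2 this sends x^k to (3/2)^k x^k
x^2 ↦ 9/4 x^2
x^3 ↦ 27/8 x^3
x^5 ↦ 243/32 x^5
x^6 ↦ 729/64 x^6
applying this coordinatewise to f: exp(τθ) f = (729/128)x^6 + (1215/64)x^5 - (27/8)x^3 + (21/4)x^2


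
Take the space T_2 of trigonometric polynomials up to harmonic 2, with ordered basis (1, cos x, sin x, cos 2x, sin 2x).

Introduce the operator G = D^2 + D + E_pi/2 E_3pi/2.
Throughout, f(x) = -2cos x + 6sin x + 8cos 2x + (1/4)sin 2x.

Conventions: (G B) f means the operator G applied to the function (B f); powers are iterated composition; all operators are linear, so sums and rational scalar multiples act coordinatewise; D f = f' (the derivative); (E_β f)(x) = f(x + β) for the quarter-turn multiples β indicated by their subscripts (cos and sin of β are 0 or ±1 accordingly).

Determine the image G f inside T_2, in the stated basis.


the result is g(x) = 6cos x + 2sin x - (47/2)cos 2x - (67/4)sin 2x

D f = 6cos x + 2sin x + (1/2)cos 2x - 16sin 2x
D D f = 2cos x - 6sin x - 32cos 2x - sin 2x
D f = 6cos x + 2sin x + (1/2)cos 2x - 16sin 2x
E_3pi/2 f = -6cos x - 2sin x - 8cos 2x - (1/4)sin 2x
E_pi/2 E_3pi/2 f = -2cos x + 6sin x + 8cos 2x + (1/4)sin 2x
(D^2 + D + E_pi/2 E_3pi/2) f = 6cos x + 2sin x - (47/2)cos 2x - (67/4)sin 2x


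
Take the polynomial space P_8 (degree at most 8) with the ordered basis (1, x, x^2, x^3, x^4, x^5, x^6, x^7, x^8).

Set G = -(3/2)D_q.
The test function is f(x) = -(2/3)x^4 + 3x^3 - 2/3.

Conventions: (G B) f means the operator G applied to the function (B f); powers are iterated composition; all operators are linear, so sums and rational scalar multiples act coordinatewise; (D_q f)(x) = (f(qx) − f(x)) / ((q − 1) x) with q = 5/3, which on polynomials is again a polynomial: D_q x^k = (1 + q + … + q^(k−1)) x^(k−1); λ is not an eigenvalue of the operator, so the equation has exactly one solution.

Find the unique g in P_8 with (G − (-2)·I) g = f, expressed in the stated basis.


the result is g(x) = -(1/3)x^4 - (55/54)x^3 - (2695/648)x^2 - (2695/324)x - 2839/432

write g with unknown coordinates in the stated basis and equate coefficients in (G − (-2)·I) g = f
solving from the highest basis element down gives g = -(1/3)x^4 - (55/54)x^3 - (2695/648)x^2 - (2695/324)x - 2839/432
check: G g = (136/27)x^3 + (2695/324)x^2 + (2695/162)x + 2695/216
so G g − (-2)·g = -(2/3)x^4 + 3x^3 - 2/3 = f ✓


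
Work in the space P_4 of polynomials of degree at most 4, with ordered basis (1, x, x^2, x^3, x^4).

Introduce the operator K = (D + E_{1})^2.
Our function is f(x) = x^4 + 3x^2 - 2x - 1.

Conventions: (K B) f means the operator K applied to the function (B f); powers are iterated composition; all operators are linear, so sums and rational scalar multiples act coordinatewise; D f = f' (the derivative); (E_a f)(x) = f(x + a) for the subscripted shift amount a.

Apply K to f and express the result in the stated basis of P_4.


D f = 4x^3 + 6x - 2
E_{1} f = x^4 + 4x^3 + 9x^2 + 8x + 1
(D + E_{1}) f = x^4 + 8x^3 + 9x^2 + 14x - 1
D (D + E_{1}) f = 4x^3 + 24x^2 + 18x + 14
E_{1} (D + E_{1}) f = x^4 + 12x^3 + 39x^2 + 60x + 31
(D + E_{1}) (D + E_{1}) f = x^4 + 16x^3 + 63x^2 + 78x + 45

the result is g(x) = x^4 + 16x^3 + 63x^2 + 78x + 45


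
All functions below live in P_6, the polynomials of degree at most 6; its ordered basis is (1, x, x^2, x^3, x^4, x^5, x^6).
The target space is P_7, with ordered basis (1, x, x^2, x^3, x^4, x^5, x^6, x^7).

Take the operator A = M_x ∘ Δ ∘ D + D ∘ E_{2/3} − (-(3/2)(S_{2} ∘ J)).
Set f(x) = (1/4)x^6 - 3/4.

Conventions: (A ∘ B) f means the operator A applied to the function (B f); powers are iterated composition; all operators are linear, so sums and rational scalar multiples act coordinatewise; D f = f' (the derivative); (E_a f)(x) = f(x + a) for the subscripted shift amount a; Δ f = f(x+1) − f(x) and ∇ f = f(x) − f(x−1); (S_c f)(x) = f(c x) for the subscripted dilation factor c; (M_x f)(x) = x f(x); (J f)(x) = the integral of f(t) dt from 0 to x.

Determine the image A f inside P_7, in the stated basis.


g(x) = (48/7)x^7 + 9x^5 + 20x^4 + (65/3)x^3 + (215/18)x^2 + (79/108)x + 16/81

D f = (3/2)x^5
Δ D f = (15/2)x^4 + 15x^3 + 15x^2 + (15/2)x + 3/2
M_x Δ D f = (15/2)x^5 + 15x^4 + 15x^3 + (15/2)x^2 + (3/2)x
E_{2/3} f = (1/4)x^6 + x^5 + (5/3)x^4 + (40/27)x^3 + (20/27)x^2 + (16/81)x - 2123/2916
D E_{2/3} f = (3/2)x^5 + 5x^4 + (20/3)x^3 + (40/9)x^2 + (40/27)x + 16/81
J f = (1/28)x^7 - (3/4)x
S_{2} J f = (32/7)x^7 - (3/2)x
(-(3/2)(S_{2} ∘ J)) f = -(48/7)x^7 + (9/4)x
(-(-(3/2)(S_{2} ∘ J))) f = (48/7)x^7 - (9/4)x
(M_x ∘ Δ ∘ D + D ∘ E_{2/3} − (-(3/2)(S_{2} ∘ J))) f = (48/7)x^7 + 9x^5 + 20x^4 + (65/3)x^3 + (215/18)x^2 + (79/108)x + 16/81


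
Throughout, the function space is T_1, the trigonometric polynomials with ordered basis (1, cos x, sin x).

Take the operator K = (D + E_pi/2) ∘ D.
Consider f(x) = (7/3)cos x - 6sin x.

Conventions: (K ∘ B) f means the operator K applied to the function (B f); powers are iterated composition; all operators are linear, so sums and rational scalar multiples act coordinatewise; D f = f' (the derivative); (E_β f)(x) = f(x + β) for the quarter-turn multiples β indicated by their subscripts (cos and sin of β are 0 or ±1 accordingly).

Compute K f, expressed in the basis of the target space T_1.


g(x) = -(14/3)cos x + 12sin x

D f = -6cos x - (7/3)sin x
D D f = -(7/3)cos x + 6sin x
E_pi/2 D f = -(7/3)cos x + 6sin x
(D + E_pi/2) D f = -(14/3)cos x + 12sin x


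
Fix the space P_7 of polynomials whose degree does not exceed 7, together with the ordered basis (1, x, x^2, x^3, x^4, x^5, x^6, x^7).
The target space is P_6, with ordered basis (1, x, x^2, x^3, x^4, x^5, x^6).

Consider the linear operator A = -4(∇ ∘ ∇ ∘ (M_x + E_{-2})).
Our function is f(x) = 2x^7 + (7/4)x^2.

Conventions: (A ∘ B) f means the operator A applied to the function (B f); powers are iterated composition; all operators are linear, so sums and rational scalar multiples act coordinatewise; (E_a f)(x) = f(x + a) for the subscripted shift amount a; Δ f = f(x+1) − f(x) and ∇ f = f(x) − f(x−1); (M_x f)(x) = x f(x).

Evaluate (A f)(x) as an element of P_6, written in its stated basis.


the result is g(x) = -448x^6 + 2352x^5 - 2800x^4 - 17360x^3 + 81872x^2 - 143290x + 95100

M_x f = 2x^8 + (7/4)x^3
E_{-2} f = 2x^7 - 28x^6 + 168x^5 - 560x^4 + 1120x^3 - (5369/4)x^2 + 889x - 249
(M_x + E_{-2}) f = 2x^8 + 2x^7 - 28x^6 + 168x^5 - 560x^4 + (4487/4)x^3 - (5369/4)x^2 + 889x - 249
∇ (M_x + E_{-2}) f = 16x^7 - 42x^6 - 98x^5 + 1190x^4 - 4438x^3 + (35245/4)x^2 - (37183/4)x + 4109
∇ ∇ (M_x + E_{-2}) f = 112x^6 - 588x^5 + 700x^4 + 4340x^3 - 20468x^2 + (71645/2)x - 23775
(-4(∇ ∘ ∇ ∘ (M_x + E_{-2}))) f = -448x^6 + 2352x^5 - 2800x^4 - 17360x^3 + 81872x^2 - 143290x + 95100


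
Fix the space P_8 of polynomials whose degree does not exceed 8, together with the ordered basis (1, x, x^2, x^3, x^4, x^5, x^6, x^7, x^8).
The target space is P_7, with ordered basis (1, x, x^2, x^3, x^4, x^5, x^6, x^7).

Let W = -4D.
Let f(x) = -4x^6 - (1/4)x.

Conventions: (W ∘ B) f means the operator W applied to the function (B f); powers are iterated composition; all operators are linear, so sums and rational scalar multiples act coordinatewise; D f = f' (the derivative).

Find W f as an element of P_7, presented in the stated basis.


D f = -24x^5 - 1/4
(-4D) f = 96x^5 + 1

the result is g(x) = 96x^5 + 1


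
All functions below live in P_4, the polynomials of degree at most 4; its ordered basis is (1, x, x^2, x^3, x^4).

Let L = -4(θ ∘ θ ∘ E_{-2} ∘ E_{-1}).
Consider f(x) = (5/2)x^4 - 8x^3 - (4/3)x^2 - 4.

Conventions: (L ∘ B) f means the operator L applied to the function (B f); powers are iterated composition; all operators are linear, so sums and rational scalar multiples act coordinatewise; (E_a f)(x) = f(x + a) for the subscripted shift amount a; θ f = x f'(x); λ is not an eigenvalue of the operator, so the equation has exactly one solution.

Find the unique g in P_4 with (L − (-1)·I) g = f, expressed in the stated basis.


write g with unknown coordinates in the stated basis and equate coefficients in (L − (-1)·I) g = f
solving from the highest basis element down gives g = -(5/126)x^4 - (64/245)x^3 - (1468/11025)x^2 + (28936/11025)x - 4
check: L g = (160/63)x^4 - (1896/245)x^3 - (13232/11025)x^2 - (28936/11025)x
so L g − (-1)·g = (5/2)x^4 - 8x^3 - (4/3)x^2 - 4 = f ✓

the result is g(x) = -(5/126)x^4 - (64/245)x^3 - (1468/11025)x^2 + (28936/11025)x - 4


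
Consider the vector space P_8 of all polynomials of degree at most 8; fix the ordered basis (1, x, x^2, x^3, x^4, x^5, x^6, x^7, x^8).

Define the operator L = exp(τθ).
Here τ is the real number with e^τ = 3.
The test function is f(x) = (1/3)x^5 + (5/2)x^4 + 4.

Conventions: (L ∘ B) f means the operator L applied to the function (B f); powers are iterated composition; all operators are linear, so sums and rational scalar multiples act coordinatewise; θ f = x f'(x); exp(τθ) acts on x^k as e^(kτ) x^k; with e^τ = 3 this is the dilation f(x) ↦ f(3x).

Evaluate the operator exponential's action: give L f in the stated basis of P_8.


the result is g(x) = 81x^5 + (405/2)x^4 + 4

exp(τθ) x^k = e^(kτ) x^k; with e^τ = 3 this sends x^k to 3^k x^k
x^4 ↦ 81 x^4
x^5 ↦ 243 x^5
applying this coordinatewise to f: exp(τθ) f = 81x^5 + (405/2)x^4 + 4


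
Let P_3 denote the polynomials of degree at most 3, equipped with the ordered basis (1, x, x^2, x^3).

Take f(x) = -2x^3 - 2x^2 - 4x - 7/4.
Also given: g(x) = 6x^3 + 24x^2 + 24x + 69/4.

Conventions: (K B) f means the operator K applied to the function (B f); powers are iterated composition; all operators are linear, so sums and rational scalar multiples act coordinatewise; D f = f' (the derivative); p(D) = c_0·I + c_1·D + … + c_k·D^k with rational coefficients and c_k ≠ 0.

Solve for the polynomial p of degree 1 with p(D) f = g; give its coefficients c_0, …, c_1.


D^0 f = -2x^3 - 2x^2 - 4x - 7/4
D^1 f = -6x^2 - 4x - 4
matching coefficients of g against c_0 f + c_1 Df + … from the top degree down determines the c_i
solution: c_0 = -3, c_1 = -3

p(D) = -3·I − 3·D, i.e. c_0 = -3, c_1 = -3


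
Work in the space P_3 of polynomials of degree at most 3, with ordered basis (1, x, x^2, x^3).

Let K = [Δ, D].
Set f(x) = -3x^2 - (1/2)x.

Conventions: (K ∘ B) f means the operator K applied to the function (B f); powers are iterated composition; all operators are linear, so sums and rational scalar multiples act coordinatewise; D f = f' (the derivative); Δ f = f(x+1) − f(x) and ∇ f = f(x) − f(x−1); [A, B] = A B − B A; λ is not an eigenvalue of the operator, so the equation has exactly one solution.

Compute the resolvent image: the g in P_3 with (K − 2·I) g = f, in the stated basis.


g(x) = (3/2)x^2 + (1/4)x

write g with unknown coordinates in the stated basis and equate coefficients in (K − 2·I) g = f
solving from the highest basis element down gives g = (3/2)x^2 + (1/4)x
check: K g = 0
so K g − 2·g = -3x^2 - (1/2)x = f ✓
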